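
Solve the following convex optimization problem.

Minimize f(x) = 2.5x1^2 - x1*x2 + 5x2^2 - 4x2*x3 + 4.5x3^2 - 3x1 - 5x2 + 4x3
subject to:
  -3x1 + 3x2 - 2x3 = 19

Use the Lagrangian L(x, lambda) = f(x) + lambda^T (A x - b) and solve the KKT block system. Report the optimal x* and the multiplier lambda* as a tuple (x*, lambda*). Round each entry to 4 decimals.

Form the Lagrangian:
  L(x, lambda) = (1/2) x^T Q x + c^T x + lambda^T (A x - b)
Stationarity (grad_x L = 0): Q x + c + A^T lambda = 0.
Primal feasibility: A x = b.

This gives the KKT block system:
  [ Q   A^T ] [ x     ]   [-c ]
  [ A    0  ] [ lambda ] = [ b ]

Solving the linear system:
  x*      = (-3.5717, 1.9058, -1.2837)
  lambda* = (-7.5882)
  f(x*)   = 70.1134

x* = (-3.5717, 1.9058, -1.2837), lambda* = (-7.5882)


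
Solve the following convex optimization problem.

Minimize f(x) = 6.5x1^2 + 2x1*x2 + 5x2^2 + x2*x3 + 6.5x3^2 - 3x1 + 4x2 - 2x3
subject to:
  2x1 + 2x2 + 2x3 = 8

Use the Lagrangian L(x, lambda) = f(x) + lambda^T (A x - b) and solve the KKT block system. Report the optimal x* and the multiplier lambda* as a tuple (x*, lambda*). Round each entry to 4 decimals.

Form the Lagrangian:
  L(x, lambda) = (1/2) x^T Q x + c^T x + lambda^T (A x - b)
Stationarity (grad_x L = 0): Q x + c + A^T lambda = 0.
Primal feasibility: A x = b.

This gives the KKT block system:
  [ Q   A^T ] [ x     ]   [-c ]
  [ A    0  ] [ lambda ] = [ b ]

Solving the linear system:
  x*      = (1.5, 1, 1.5)
  lambda* = (-9.25)
  f(x*)   = 35.25

x* = (1.5, 1, 1.5), lambda* = (-9.25)


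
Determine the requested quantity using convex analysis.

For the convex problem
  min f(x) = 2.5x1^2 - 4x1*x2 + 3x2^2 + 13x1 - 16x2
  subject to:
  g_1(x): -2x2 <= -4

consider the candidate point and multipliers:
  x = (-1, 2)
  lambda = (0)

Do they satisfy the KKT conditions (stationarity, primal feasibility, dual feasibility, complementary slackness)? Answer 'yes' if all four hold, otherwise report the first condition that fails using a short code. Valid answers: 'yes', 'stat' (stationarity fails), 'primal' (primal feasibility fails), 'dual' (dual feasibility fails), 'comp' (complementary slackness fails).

Gradient of f: grad f(x) = Q x + c = (0, 0)
Constraint values g_i(x) = a_i^T x - b_i:
  g_1((-1, 2)) = 0
Stationarity residual: grad f(x) + sum_i lambda_i a_i = (0, 0)
  -> stationarity OK
Primal feasibility (all g_i <= 0): OK
Dual feasibility (all lambda_i >= 0): OK
Complementary slackness (lambda_i * g_i(x) = 0 for all i): OK

Verdict: yes, KKT holds.

yes


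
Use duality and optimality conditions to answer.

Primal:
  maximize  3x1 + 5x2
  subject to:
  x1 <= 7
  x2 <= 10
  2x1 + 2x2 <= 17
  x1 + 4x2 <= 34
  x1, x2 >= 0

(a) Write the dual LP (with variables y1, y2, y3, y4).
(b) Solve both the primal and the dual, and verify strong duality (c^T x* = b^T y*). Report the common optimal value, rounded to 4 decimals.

The standard primal-dual pair for 'max c^T x s.t. A x <= b, x >= 0' is:
  Dual:  min b^T y  s.t.  A^T y >= c,  y >= 0.

So the dual LP is:
  minimize  7y1 + 10y2 + 17y3 + 34y4
  subject to:
    y1 + 2y3 + y4 >= 3
    y2 + 2y3 + 4y4 >= 5
    y1, y2, y3, y4 >= 0

Solving the primal: x* = (0, 8.5).
  primal value c^T x* = 42.5.
Solving the dual: y* = (0, 0, 1.1667, 0.6667).
  dual value b^T y* = 42.5.
Strong duality: c^T x* = b^T y*. Confirmed.

42.5


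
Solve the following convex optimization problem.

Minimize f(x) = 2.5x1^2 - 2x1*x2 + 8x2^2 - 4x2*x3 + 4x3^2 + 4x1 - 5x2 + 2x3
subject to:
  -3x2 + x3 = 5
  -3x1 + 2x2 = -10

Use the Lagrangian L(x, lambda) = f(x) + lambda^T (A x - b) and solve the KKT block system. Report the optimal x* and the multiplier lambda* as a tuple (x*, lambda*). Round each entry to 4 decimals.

Form the Lagrangian:
  L(x, lambda) = (1/2) x^T Q x + c^T x + lambda^T (A x - b)
Stationarity (grad_x L = 0): Q x + c + A^T lambda = 0.
Primal feasibility: A x = b.

This gives the KKT block system:
  [ Q   A^T ] [ x     ]   [-c ]
  [ A    0  ] [ lambda ] = [ b ]

Solving the linear system:
  x*      = (2.1993, -1.701, -0.1031)
  lambda* = (-7.979, 6.1329)
  f(x*)   = 59.16

x* = (2.1993, -1.701, -0.1031), lambda* = (-7.979, 6.1329)


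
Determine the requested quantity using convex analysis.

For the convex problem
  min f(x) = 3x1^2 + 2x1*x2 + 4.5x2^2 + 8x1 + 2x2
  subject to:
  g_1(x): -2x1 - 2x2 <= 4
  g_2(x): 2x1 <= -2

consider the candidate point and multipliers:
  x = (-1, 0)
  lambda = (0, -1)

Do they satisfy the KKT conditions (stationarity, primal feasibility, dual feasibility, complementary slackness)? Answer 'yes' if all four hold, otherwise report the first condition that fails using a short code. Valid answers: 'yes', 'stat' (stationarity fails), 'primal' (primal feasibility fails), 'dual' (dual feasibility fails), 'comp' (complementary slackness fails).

Gradient of f: grad f(x) = Q x + c = (2, 0)
Constraint values g_i(x) = a_i^T x - b_i:
  g_1((-1, 0)) = -2
  g_2((-1, 0)) = 0
Stationarity residual: grad f(x) + sum_i lambda_i a_i = (0, 0)
  -> stationarity OK
Primal feasibility (all g_i <= 0): OK
Dual feasibility (all lambda_i >= 0): FAILS
Complementary slackness (lambda_i * g_i(x) = 0 for all i): OK

Verdict: the first failing condition is dual_feasibility -> dual.

dual


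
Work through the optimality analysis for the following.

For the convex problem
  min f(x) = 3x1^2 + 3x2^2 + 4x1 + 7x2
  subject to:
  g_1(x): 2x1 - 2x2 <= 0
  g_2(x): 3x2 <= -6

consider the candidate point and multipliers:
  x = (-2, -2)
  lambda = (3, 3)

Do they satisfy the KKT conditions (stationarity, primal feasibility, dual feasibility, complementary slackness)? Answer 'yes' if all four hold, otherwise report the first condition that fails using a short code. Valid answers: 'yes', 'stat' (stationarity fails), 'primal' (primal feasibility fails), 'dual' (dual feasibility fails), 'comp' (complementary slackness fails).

Gradient of f: grad f(x) = Q x + c = (-8, -5)
Constraint values g_i(x) = a_i^T x - b_i:
  g_1((-2, -2)) = 0
  g_2((-2, -2)) = 0
Stationarity residual: grad f(x) + sum_i lambda_i a_i = (-2, -2)
  -> stationarity FAILS
Primal feasibility (all g_i <= 0): OK
Dual feasibility (all lambda_i >= 0): OK
Complementary slackness (lambda_i * g_i(x) = 0 for all i): OK

Verdict: the first failing condition is stationarity -> stat.

stat


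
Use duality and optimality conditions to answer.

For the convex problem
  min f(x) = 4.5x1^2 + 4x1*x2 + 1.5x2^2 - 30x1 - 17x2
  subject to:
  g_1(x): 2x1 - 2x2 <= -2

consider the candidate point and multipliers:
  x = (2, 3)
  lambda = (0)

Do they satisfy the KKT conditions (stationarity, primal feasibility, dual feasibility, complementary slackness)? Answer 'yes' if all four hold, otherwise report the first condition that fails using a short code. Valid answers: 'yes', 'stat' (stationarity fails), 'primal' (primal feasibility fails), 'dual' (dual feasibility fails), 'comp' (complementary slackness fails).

Gradient of f: grad f(x) = Q x + c = (0, 0)
Constraint values g_i(x) = a_i^T x - b_i:
  g_1((2, 3)) = 0
Stationarity residual: grad f(x) + sum_i lambda_i a_i = (0, 0)
  -> stationarity OK
Primal feasibility (all g_i <= 0): OK
Dual feasibility (all lambda_i >= 0): OK
Complementary slackness (lambda_i * g_i(x) = 0 for all i): OK

Verdict: yes, KKT holds.

yes


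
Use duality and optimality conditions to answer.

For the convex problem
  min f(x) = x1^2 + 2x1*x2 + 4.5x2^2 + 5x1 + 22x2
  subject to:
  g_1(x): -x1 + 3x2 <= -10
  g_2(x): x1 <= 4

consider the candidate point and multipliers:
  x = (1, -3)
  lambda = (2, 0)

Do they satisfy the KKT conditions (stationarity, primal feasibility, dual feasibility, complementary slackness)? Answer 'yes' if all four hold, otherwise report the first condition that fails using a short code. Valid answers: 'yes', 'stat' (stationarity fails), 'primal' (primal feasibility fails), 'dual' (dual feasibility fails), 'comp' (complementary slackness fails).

Gradient of f: grad f(x) = Q x + c = (1, -3)
Constraint values g_i(x) = a_i^T x - b_i:
  g_1((1, -3)) = 0
  g_2((1, -3)) = -3
Stationarity residual: grad f(x) + sum_i lambda_i a_i = (-1, 3)
  -> stationarity FAILS
Primal feasibility (all g_i <= 0): OK
Dual feasibility (all lambda_i >= 0): OK
Complementary slackness (lambda_i * g_i(x) = 0 for all i): OK

Verdict: the first failing condition is stationarity -> stat.

stat


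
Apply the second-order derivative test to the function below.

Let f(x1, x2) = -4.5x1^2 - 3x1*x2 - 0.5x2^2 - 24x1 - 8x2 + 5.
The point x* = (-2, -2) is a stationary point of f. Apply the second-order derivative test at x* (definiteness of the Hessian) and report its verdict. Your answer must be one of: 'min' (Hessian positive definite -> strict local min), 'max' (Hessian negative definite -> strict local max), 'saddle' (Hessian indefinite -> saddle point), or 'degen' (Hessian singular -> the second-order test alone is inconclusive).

Compute the Hessian H = grad^2 f:
  H = [[-9, -3], [-3, -1]]
Verify stationarity: grad f(x*) = H x* + g = (0, 0).
Eigenvalues of H: -10, 0.
H has a zero eigenvalue (singular; negative semidefinite but not definite), so H is neither positive definite, negative definite, nor indefinite. The second-order test alone is inconclusive -> degen.
(Indeed, f is constant along the null direction of H through x*, so x* is not a strict local extremum.)

degen


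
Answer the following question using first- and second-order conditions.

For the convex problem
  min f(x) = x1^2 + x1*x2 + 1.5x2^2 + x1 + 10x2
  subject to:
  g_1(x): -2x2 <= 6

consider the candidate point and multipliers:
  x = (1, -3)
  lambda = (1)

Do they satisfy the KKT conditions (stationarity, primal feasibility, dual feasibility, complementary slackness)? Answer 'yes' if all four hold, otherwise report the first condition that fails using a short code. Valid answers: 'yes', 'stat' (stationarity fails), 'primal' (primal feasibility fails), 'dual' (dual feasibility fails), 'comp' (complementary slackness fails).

Gradient of f: grad f(x) = Q x + c = (0, 2)
Constraint values g_i(x) = a_i^T x - b_i:
  g_1((1, -3)) = 0
Stationarity residual: grad f(x) + sum_i lambda_i a_i = (0, 0)
  -> stationarity OK
Primal feasibility (all g_i <= 0): OK
Dual feasibility (all lambda_i >= 0): OK
Complementary slackness (lambda_i * g_i(x) = 0 for all i): OK

Verdict: yes, KKT holds.

yes


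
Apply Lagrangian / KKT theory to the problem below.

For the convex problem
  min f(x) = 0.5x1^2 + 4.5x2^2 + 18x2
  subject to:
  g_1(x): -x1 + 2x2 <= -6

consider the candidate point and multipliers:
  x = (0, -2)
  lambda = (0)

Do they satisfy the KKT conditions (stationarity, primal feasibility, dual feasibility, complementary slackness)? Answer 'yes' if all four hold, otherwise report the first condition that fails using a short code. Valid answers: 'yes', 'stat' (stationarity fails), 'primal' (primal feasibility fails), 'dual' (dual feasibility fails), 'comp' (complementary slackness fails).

Gradient of f: grad f(x) = Q x + c = (0, 0)
Constraint values g_i(x) = a_i^T x - b_i:
  g_1((0, -2)) = 2
Stationarity residual: grad f(x) + sum_i lambda_i a_i = (0, 0)
  -> stationarity OK
Primal feasibility (all g_i <= 0): FAILS
Dual feasibility (all lambda_i >= 0): OK
Complementary slackness (lambda_i * g_i(x) = 0 for all i): OK

Verdict: the first failing condition is primal_feasibility -> primal.

primal


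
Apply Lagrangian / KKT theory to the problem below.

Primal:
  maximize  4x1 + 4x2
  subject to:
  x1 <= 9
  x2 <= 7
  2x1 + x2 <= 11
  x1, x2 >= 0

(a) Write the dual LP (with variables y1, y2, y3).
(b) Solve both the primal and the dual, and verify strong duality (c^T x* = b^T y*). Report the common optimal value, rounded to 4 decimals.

The standard primal-dual pair for 'max c^T x s.t. A x <= b, x >= 0' is:
  Dual:  min b^T y  s.t.  A^T y >= c,  y >= 0.

So the dual LP is:
  minimize  9y1 + 7y2 + 11y3
  subject to:
    y1 + 2y3 >= 4
    y2 + y3 >= 4
    y1, y2, y3 >= 0

Solving the primal: x* = (2, 7).
  primal value c^T x* = 36.
Solving the dual: y* = (0, 2, 2).
  dual value b^T y* = 36.
Strong duality: c^T x* = b^T y*. Confirmed.

36


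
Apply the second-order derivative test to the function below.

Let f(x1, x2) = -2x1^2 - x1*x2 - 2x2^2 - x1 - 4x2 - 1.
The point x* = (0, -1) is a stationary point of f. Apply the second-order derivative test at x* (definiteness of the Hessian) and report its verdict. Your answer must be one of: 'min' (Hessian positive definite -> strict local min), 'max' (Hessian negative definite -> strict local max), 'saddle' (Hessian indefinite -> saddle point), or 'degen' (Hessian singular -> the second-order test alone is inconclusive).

Compute the Hessian H = grad^2 f:
  H = [[-4, -1], [-1, -4]]
Verify stationarity: grad f(x*) = H x* + g = (0, 0).
Eigenvalues of H: -5, -3.
Both eigenvalues < 0, so H is negative definite -> x* is a strict local max.

max


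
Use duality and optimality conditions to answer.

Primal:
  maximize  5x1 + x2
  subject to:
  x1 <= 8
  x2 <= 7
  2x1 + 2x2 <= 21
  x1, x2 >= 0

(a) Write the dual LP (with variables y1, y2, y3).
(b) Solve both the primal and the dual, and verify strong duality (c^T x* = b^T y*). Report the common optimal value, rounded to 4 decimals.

The standard primal-dual pair for 'max c^T x s.t. A x <= b, x >= 0' is:
  Dual:  min b^T y  s.t.  A^T y >= c,  y >= 0.

So the dual LP is:
  minimize  8y1 + 7y2 + 21y3
  subject to:
    y1 + 2y3 >= 5
    y2 + 2y3 >= 1
    y1, y2, y3 >= 0

Solving the primal: x* = (8, 2.5).
  primal value c^T x* = 42.5.
Solving the dual: y* = (4, 0, 0.5).
  dual value b^T y* = 42.5.
Strong duality: c^T x* = b^T y*. Confirmed.

42.5


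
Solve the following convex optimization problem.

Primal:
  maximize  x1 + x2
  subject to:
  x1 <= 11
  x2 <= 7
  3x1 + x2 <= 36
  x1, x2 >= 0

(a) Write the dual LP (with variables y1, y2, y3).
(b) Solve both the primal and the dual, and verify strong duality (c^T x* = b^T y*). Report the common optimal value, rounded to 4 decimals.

The standard primal-dual pair for 'max c^T x s.t. A x <= b, x >= 0' is:
  Dual:  min b^T y  s.t.  A^T y >= c,  y >= 0.

So the dual LP is:
  minimize  11y1 + 7y2 + 36y3
  subject to:
    y1 + 3y3 >= 1
    y2 + y3 >= 1
    y1, y2, y3 >= 0

Solving the primal: x* = (9.6667, 7).
  primal value c^T x* = 16.6667.
Solving the dual: y* = (0, 0.6667, 0.3333).
  dual value b^T y* = 16.6667.
Strong duality: c^T x* = b^T y*. Confirmed.

16.6667


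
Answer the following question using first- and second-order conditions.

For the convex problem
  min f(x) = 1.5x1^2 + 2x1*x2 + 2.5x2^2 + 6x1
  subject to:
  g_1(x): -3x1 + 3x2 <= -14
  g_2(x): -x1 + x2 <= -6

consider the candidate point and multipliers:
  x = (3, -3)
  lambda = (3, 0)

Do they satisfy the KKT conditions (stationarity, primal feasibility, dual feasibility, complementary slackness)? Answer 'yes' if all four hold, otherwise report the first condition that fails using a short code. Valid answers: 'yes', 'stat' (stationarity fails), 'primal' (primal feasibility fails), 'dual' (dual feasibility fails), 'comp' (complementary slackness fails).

Gradient of f: grad f(x) = Q x + c = (9, -9)
Constraint values g_i(x) = a_i^T x - b_i:
  g_1((3, -3)) = -4
  g_2((3, -3)) = 0
Stationarity residual: grad f(x) + sum_i lambda_i a_i = (0, 0)
  -> stationarity OK
Primal feasibility (all g_i <= 0): OK
Dual feasibility (all lambda_i >= 0): OK
Complementary slackness (lambda_i * g_i(x) = 0 for all i): FAILS

Verdict: the first failing condition is complementary_slackness -> comp.

comp


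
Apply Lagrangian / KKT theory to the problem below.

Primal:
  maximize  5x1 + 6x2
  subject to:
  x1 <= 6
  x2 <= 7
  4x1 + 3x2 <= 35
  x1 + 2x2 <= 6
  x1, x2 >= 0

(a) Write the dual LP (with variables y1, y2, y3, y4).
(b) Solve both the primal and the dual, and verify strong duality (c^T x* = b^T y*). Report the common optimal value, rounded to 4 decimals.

The standard primal-dual pair for 'max c^T x s.t. A x <= b, x >= 0' is:
  Dual:  min b^T y  s.t.  A^T y >= c,  y >= 0.

So the dual LP is:
  minimize  6y1 + 7y2 + 35y3 + 6y4
  subject to:
    y1 + 4y3 + y4 >= 5
    y2 + 3y3 + 2y4 >= 6
    y1, y2, y3, y4 >= 0

Solving the primal: x* = (6, 0).
  primal value c^T x* = 30.
Solving the dual: y* = (2, 0, 0, 3).
  dual value b^T y* = 30.
Strong duality: c^T x* = b^T y*. Confirmed.

30


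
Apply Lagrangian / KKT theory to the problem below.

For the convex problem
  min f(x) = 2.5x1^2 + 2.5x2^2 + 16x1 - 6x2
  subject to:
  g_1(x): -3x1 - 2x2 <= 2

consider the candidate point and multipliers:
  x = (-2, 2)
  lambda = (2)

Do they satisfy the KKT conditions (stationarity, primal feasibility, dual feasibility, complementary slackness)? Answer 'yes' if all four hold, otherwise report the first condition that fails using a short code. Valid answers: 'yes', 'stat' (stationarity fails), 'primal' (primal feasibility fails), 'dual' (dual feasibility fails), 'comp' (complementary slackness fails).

Gradient of f: grad f(x) = Q x + c = (6, 4)
Constraint values g_i(x) = a_i^T x - b_i:
  g_1((-2, 2)) = 0
Stationarity residual: grad f(x) + sum_i lambda_i a_i = (0, 0)
  -> stationarity OK
Primal feasibility (all g_i <= 0): OK
Dual feasibility (all lambda_i >= 0): OK
Complementary slackness (lambda_i * g_i(x) = 0 for all i): OK

Verdict: yes, KKT holds.

yes


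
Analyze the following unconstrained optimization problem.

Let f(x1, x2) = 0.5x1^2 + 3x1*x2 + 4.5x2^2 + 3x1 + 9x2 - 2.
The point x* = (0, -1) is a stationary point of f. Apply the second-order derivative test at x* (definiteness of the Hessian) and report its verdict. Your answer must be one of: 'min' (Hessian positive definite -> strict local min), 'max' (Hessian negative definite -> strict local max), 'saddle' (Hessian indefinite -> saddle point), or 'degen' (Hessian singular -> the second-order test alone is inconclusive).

Compute the Hessian H = grad^2 f:
  H = [[1, 3], [3, 9]]
Verify stationarity: grad f(x*) = H x* + g = (0, 0).
Eigenvalues of H: 0, 10.
H has a zero eigenvalue (singular; positive semidefinite but not definite), so H is neither positive definite, negative definite, nor indefinite. The second-order test alone is inconclusive -> degen.
(Indeed, f is constant along the null direction of H through x*, so x* is not a strict local extremum.)

degen


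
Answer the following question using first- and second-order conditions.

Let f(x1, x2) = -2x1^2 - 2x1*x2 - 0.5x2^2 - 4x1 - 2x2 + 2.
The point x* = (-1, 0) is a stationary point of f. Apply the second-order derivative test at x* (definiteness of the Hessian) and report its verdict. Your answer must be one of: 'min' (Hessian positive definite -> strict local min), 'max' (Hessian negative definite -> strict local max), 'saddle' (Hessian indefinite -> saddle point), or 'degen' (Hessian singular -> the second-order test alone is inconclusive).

Compute the Hessian H = grad^2 f:
  H = [[-4, -2], [-2, -1]]
Verify stationarity: grad f(x*) = H x* + g = (0, 0).
Eigenvalues of H: -5, 0.
H has a zero eigenvalue (singular; negative semidefinite but not definite), so H is neither positive definite, negative definite, nor indefinite. The second-order test alone is inconclusive -> degen.
(Indeed, f is constant along the null direction of H through x*, so x* is not a strict local extremum.)

degen


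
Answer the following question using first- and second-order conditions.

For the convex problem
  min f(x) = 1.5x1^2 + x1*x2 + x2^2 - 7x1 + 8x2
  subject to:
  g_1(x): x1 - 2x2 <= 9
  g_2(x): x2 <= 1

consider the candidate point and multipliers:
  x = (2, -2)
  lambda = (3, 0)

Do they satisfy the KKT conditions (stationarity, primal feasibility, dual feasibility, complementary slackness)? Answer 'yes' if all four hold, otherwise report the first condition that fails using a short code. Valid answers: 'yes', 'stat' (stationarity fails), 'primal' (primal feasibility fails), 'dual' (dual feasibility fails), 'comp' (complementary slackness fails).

Gradient of f: grad f(x) = Q x + c = (-3, 6)
Constraint values g_i(x) = a_i^T x - b_i:
  g_1((2, -2)) = -3
  g_2((2, -2)) = -3
Stationarity residual: grad f(x) + sum_i lambda_i a_i = (0, 0)
  -> stationarity OK
Primal feasibility (all g_i <= 0): OK
Dual feasibility (all lambda_i >= 0): OK
Complementary slackness (lambda_i * g_i(x) = 0 for all i): FAILS

Verdict: the first failing condition is complementary_slackness -> comp.

comp


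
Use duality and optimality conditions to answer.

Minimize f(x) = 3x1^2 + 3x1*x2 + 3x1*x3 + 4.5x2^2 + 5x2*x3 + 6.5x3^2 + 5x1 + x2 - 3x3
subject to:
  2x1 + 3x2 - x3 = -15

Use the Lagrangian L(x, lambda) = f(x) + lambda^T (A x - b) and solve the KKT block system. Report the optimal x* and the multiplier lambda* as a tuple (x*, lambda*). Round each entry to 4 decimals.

Form the Lagrangian:
  L(x, lambda) = (1/2) x^T Q x + c^T x + lambda^T (A x - b)
Stationarity (grad_x L = 0): Q x + c + A^T lambda = 0.
Primal feasibility: A x = b.

This gives the KKT block system:
  [ Q   A^T ] [ x     ]   [-c ]
  [ A    0  ] [ lambda ] = [ b ]

Solving the linear system:
  x*      = (-2.7217, -2.4348, 2.2522)
  lambda* = (5.9391)
  f(x*)   = 33.1435

x* = (-2.7217, -2.4348, 2.2522), lambda* = (5.9391)


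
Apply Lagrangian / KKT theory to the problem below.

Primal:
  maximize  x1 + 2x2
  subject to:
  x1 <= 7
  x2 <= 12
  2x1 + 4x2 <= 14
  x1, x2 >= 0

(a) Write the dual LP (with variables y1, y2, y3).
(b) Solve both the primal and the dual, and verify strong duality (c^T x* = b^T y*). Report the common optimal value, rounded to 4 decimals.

The standard primal-dual pair for 'max c^T x s.t. A x <= b, x >= 0' is:
  Dual:  min b^T y  s.t.  A^T y >= c,  y >= 0.

So the dual LP is:
  minimize  7y1 + 12y2 + 14y3
  subject to:
    y1 + 2y3 >= 1
    y2 + 4y3 >= 2
    y1, y2, y3 >= 0

Solving the primal: x* = (0, 3.5).
  primal value c^T x* = 7.
Solving the dual: y* = (0, 0, 0.5).
  dual value b^T y* = 7.
Strong duality: c^T x* = b^T y*. Confirmed.

7


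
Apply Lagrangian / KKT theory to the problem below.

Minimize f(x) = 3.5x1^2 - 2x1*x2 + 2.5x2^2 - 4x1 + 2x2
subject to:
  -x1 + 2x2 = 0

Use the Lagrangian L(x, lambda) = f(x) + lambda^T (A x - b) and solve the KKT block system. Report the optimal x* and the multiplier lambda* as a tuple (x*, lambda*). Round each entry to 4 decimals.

Form the Lagrangian:
  L(x, lambda) = (1/2) x^T Q x + c^T x + lambda^T (A x - b)
Stationarity (grad_x L = 0): Q x + c + A^T lambda = 0.
Primal feasibility: A x = b.

This gives the KKT block system:
  [ Q   A^T ] [ x     ]   [-c ]
  [ A    0  ] [ lambda ] = [ b ]

Solving the linear system:
  x*      = (0.48, 0.24)
  lambda* = (-1.12)
  f(x*)   = -0.72

x* = (0.48, 0.24), lambda* = (-1.12)


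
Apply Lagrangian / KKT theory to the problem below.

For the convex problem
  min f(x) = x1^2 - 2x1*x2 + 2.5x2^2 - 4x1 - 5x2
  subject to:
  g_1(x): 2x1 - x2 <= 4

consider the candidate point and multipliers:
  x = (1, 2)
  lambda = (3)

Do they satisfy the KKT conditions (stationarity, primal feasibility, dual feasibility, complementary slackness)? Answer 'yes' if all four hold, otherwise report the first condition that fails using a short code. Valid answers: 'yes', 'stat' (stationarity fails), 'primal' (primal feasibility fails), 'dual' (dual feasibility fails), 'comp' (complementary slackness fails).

Gradient of f: grad f(x) = Q x + c = (-6, 3)
Constraint values g_i(x) = a_i^T x - b_i:
  g_1((1, 2)) = -4
Stationarity residual: grad f(x) + sum_i lambda_i a_i = (0, 0)
  -> stationarity OK
Primal feasibility (all g_i <= 0): OK
Dual feasibility (all lambda_i >= 0): OK
Complementary slackness (lambda_i * g_i(x) = 0 for all i): FAILS

Verdict: the first failing condition is complementary_slackness -> comp.

comp


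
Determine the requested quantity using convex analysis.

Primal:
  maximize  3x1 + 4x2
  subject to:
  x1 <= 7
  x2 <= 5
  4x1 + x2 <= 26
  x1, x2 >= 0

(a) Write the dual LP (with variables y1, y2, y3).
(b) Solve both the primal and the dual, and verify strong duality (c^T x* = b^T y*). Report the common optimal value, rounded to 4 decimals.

The standard primal-dual pair for 'max c^T x s.t. A x <= b, x >= 0' is:
  Dual:  min b^T y  s.t.  A^T y >= c,  y >= 0.

So the dual LP is:
  minimize  7y1 + 5y2 + 26y3
  subject to:
    y1 + 4y3 >= 3
    y2 + y3 >= 4
    y1, y2, y3 >= 0

Solving the primal: x* = (5.25, 5).
  primal value c^T x* = 35.75.
Solving the dual: y* = (0, 3.25, 0.75).
  dual value b^T y* = 35.75.
Strong duality: c^T x* = b^T y*. Confirmed.

35.75


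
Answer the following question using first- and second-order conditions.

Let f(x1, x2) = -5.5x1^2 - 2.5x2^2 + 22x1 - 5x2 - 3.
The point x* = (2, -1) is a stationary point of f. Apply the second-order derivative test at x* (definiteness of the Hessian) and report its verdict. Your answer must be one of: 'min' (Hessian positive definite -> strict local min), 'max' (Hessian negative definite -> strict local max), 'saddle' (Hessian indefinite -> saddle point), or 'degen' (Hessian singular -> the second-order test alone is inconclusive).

Compute the Hessian H = grad^2 f:
  H = [[-11, 0], [0, -5]]
Verify stationarity: grad f(x*) = H x* + g = (0, 0).
Eigenvalues of H: -11, -5.
Both eigenvalues < 0, so H is negative definite -> x* is a strict local max.

max


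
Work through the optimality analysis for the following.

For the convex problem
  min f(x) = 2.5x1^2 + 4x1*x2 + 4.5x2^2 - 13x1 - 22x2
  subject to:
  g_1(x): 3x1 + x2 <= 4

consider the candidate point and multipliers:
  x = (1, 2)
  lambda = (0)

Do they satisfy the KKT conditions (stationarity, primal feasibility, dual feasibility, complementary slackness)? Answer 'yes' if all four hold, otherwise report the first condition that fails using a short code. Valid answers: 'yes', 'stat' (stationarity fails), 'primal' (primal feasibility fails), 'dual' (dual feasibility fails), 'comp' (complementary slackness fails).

Gradient of f: grad f(x) = Q x + c = (0, 0)
Constraint values g_i(x) = a_i^T x - b_i:
  g_1((1, 2)) = 1
Stationarity residual: grad f(x) + sum_i lambda_i a_i = (0, 0)
  -> stationarity OK
Primal feasibility (all g_i <= 0): FAILS
Dual feasibility (all lambda_i >= 0): OK
Complementary slackness (lambda_i * g_i(x) = 0 for all i): OK

Verdict: the first failing condition is primal_feasibility -> primal.

primal


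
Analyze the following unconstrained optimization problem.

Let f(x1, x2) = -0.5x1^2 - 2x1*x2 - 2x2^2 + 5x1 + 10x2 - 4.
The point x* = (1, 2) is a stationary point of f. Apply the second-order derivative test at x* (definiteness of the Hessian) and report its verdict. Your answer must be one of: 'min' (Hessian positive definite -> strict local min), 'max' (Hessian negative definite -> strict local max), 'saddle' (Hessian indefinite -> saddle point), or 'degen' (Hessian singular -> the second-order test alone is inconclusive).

Compute the Hessian H = grad^2 f:
  H = [[-1, -2], [-2, -4]]
Verify stationarity: grad f(x*) = H x* + g = (0, 0).
Eigenvalues of H: -5, 0.
H has a zero eigenvalue (singular; negative semidefinite but not definite), so H is neither positive definite, negative definite, nor indefinite. The second-order test alone is inconclusive -> degen.
(Indeed, f is constant along the null direction of H through x*, so x* is not a strict local extremum.)

degen


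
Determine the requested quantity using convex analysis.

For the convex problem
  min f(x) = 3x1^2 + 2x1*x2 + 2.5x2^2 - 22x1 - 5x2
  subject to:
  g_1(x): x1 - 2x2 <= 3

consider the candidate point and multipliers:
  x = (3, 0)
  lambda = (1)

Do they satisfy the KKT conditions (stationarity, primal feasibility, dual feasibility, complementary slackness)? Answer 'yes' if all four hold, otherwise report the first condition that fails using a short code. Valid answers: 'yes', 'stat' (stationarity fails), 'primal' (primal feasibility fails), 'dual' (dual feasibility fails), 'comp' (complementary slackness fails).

Gradient of f: grad f(x) = Q x + c = (-4, 1)
Constraint values g_i(x) = a_i^T x - b_i:
  g_1((3, 0)) = 0
Stationarity residual: grad f(x) + sum_i lambda_i a_i = (-3, -1)
  -> stationarity FAILS
Primal feasibility (all g_i <= 0): OK
Dual feasibility (all lambda_i >= 0): OK
Complementary slackness (lambda_i * g_i(x) = 0 for all i): OK

Verdict: the first failing condition is stationarity -> stat.

stat


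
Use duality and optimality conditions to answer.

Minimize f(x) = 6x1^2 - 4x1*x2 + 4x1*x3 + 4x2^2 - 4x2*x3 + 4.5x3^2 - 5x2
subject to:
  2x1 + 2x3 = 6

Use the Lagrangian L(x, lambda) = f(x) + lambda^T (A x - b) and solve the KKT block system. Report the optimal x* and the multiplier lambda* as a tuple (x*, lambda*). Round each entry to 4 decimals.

Form the Lagrangian:
  L(x, lambda) = (1/2) x^T Q x + c^T x + lambda^T (A x - b)
Stationarity (grad_x L = 0): Q x + c + A^T lambda = 0.
Primal feasibility: A x = b.

This gives the KKT block system:
  [ Q   A^T ] [ x     ]   [-c ]
  [ A    0  ] [ lambda ] = [ b ]

Solving the linear system:
  x*      = (1.1538, 2.125, 1.8462)
  lambda* = (-6.3654)
  f(x*)   = 13.7837

x* = (1.1538, 2.125, 1.8462), lambda* = (-6.3654)


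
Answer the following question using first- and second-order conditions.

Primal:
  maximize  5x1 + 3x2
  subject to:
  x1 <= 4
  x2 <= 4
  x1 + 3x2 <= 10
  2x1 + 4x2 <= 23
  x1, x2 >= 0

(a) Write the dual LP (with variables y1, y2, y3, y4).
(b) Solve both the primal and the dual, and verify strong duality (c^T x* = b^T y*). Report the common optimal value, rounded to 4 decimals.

The standard primal-dual pair for 'max c^T x s.t. A x <= b, x >= 0' is:
  Dual:  min b^T y  s.t.  A^T y >= c,  y >= 0.

So the dual LP is:
  minimize  4y1 + 4y2 + 10y3 + 23y4
  subject to:
    y1 + y3 + 2y4 >= 5
    y2 + 3y3 + 4y4 >= 3
    y1, y2, y3, y4 >= 0

Solving the primal: x* = (4, 2).
  primal value c^T x* = 26.
Solving the dual: y* = (4, 0, 1, 0).
  dual value b^T y* = 26.
Strong duality: c^T x* = b^T y*. Confirmed.

26


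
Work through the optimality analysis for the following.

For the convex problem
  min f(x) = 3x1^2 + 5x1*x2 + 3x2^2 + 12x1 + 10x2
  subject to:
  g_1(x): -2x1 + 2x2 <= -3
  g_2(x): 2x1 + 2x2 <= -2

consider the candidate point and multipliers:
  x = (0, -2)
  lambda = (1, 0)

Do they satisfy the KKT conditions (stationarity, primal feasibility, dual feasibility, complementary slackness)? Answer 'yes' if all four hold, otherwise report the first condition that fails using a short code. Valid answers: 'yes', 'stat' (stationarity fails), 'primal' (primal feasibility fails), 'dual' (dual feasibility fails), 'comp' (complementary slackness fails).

Gradient of f: grad f(x) = Q x + c = (2, -2)
Constraint values g_i(x) = a_i^T x - b_i:
  g_1((0, -2)) = -1
  g_2((0, -2)) = -2
Stationarity residual: grad f(x) + sum_i lambda_i a_i = (0, 0)
  -> stationarity OK
Primal feasibility (all g_i <= 0): OK
Dual feasibility (all lambda_i >= 0): OK
Complementary slackness (lambda_i * g_i(x) = 0 for all i): FAILS

Verdict: the first failing condition is complementary_slackness -> comp.

comp


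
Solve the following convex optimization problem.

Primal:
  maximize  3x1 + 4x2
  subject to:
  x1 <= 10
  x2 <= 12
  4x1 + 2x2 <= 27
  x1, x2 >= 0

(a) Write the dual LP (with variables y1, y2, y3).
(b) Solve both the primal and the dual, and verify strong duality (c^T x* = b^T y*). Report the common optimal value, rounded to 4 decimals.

The standard primal-dual pair for 'max c^T x s.t. A x <= b, x >= 0' is:
  Dual:  min b^T y  s.t.  A^T y >= c,  y >= 0.

So the dual LP is:
  minimize  10y1 + 12y2 + 27y3
  subject to:
    y1 + 4y3 >= 3
    y2 + 2y3 >= 4
    y1, y2, y3 >= 0

Solving the primal: x* = (0.75, 12).
  primal value c^T x* = 50.25.
Solving the dual: y* = (0, 2.5, 0.75).
  dual value b^T y* = 50.25.
Strong duality: c^T x* = b^T y*. Confirmed.

50.25


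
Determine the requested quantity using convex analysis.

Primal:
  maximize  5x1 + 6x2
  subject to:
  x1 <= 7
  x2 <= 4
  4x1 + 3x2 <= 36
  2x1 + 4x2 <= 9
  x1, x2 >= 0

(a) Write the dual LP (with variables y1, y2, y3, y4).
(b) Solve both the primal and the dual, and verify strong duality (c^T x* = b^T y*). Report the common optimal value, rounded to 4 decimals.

The standard primal-dual pair for 'max c^T x s.t. A x <= b, x >= 0' is:
  Dual:  min b^T y  s.t.  A^T y >= c,  y >= 0.

So the dual LP is:
  minimize  7y1 + 4y2 + 36y3 + 9y4
  subject to:
    y1 + 4y3 + 2y4 >= 5
    y2 + 3y3 + 4y4 >= 6
    y1, y2, y3, y4 >= 0

Solving the primal: x* = (4.5, 0).
  primal value c^T x* = 22.5.
Solving the dual: y* = (0, 0, 0, 2.5).
  dual value b^T y* = 22.5.
Strong duality: c^T x* = b^T y*. Confirmed.

22.5


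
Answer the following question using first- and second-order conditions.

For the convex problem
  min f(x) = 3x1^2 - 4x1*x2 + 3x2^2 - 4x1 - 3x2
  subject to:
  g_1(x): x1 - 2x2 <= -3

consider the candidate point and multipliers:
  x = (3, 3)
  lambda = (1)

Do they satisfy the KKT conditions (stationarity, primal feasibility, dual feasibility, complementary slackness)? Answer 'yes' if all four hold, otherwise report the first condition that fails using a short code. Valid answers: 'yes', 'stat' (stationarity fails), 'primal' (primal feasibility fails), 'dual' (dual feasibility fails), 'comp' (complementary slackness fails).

Gradient of f: grad f(x) = Q x + c = (2, 3)
Constraint values g_i(x) = a_i^T x - b_i:
  g_1((3, 3)) = 0
Stationarity residual: grad f(x) + sum_i lambda_i a_i = (3, 1)
  -> stationarity FAILS
Primal feasibility (all g_i <= 0): OK
Dual feasibility (all lambda_i >= 0): OK
Complementary slackness (lambda_i * g_i(x) = 0 for all i): OK

Verdict: the first failing condition is stationarity -> stat.

stat


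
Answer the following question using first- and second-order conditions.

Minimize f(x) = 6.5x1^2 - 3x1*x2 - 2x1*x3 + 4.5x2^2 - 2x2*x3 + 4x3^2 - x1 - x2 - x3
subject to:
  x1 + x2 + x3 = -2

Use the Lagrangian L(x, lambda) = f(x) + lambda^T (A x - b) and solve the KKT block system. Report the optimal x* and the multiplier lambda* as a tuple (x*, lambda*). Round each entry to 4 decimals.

Form the Lagrangian:
  L(x, lambda) = (1/2) x^T Q x + c^T x + lambda^T (A x - b)
Stationarity (grad_x L = 0): Q x + c + A^T lambda = 0.
Primal feasibility: A x = b.

This gives the KKT block system:
  [ Q   A^T ] [ x     ]   [-c ]
  [ A    0  ] [ lambda ] = [ b ]

Solving the linear system:
  x*      = (-0.5405, -0.7207, -0.7387)
  lambda* = (4.3874)
  f(x*)   = 5.3874

x* = (-0.5405, -0.7207, -0.7387), lambda* = (4.3874)


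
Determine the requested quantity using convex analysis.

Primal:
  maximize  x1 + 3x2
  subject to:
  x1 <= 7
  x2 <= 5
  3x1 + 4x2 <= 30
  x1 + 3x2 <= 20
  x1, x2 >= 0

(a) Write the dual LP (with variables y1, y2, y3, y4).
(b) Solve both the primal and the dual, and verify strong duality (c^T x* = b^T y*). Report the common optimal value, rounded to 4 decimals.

The standard primal-dual pair for 'max c^T x s.t. A x <= b, x >= 0' is:
  Dual:  min b^T y  s.t.  A^T y >= c,  y >= 0.

So the dual LP is:
  minimize  7y1 + 5y2 + 30y3 + 20y4
  subject to:
    y1 + 3y3 + y4 >= 1
    y2 + 4y3 + 3y4 >= 3
    y1, y2, y3, y4 >= 0

Solving the primal: x* = (3.3333, 5).
  primal value c^T x* = 18.3333.
Solving the dual: y* = (0, 1.6667, 0.3333, 0).
  dual value b^T y* = 18.3333.
Strong duality: c^T x* = b^T y*. Confirmed.

18.3333


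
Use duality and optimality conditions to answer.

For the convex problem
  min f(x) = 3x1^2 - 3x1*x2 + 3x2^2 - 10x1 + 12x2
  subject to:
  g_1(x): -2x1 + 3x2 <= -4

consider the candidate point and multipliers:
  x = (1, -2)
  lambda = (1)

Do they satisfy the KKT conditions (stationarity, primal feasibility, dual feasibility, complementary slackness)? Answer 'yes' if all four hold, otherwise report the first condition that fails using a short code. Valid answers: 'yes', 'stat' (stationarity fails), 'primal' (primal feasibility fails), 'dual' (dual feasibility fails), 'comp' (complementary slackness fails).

Gradient of f: grad f(x) = Q x + c = (2, -3)
Constraint values g_i(x) = a_i^T x - b_i:
  g_1((1, -2)) = -4
Stationarity residual: grad f(x) + sum_i lambda_i a_i = (0, 0)
  -> stationarity OK
Primal feasibility (all g_i <= 0): OK
Dual feasibility (all lambda_i >= 0): OK
Complementary slackness (lambda_i * g_i(x) = 0 for all i): FAILS

Verdict: the first failing condition is complementary_slackness -> comp.

comp


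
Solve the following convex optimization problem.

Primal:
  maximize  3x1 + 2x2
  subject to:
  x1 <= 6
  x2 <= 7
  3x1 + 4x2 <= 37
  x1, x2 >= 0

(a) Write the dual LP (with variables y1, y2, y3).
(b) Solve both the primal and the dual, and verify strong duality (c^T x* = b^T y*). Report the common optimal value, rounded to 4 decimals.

The standard primal-dual pair for 'max c^T x s.t. A x <= b, x >= 0' is:
  Dual:  min b^T y  s.t.  A^T y >= c,  y >= 0.

So the dual LP is:
  minimize  6y1 + 7y2 + 37y3
  subject to:
    y1 + 3y3 >= 3
    y2 + 4y3 >= 2
    y1, y2, y3 >= 0

Solving the primal: x* = (6, 4.75).
  primal value c^T x* = 27.5.
Solving the dual: y* = (1.5, 0, 0.5).
  dual value b^T y* = 27.5.
Strong duality: c^T x* = b^T y*. Confirmed.

27.5


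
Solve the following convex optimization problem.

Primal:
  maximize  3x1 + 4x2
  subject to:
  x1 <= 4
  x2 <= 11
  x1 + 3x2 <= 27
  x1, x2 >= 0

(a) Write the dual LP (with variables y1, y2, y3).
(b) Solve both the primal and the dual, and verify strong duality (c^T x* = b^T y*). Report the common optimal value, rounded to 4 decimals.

The standard primal-dual pair for 'max c^T x s.t. A x <= b, x >= 0' is:
  Dual:  min b^T y  s.t.  A^T y >= c,  y >= 0.

So the dual LP is:
  minimize  4y1 + 11y2 + 27y3
  subject to:
    y1 + y3 >= 3
    y2 + 3y3 >= 4
    y1, y2, y3 >= 0

Solving the primal: x* = (4, 7.6667).
  primal value c^T x* = 42.6667.
Solving the dual: y* = (1.6667, 0, 1.3333).
  dual value b^T y* = 42.6667.
Strong duality: c^T x* = b^T y*. Confirmed.

42.6667


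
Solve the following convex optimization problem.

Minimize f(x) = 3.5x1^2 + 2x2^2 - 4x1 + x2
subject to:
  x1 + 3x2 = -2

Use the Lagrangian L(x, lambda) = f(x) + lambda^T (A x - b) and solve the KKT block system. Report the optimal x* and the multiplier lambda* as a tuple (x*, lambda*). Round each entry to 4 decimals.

Form the Lagrangian:
  L(x, lambda) = (1/2) x^T Q x + c^T x + lambda^T (A x - b)
Stationarity (grad_x L = 0): Q x + c + A^T lambda = 0.
Primal feasibility: A x = b.

This gives the KKT block system:
  [ Q   A^T ] [ x     ]   [-c ]
  [ A    0  ] [ lambda ] = [ b ]

Solving the linear system:
  x*      = (0.4627, -0.8209)
  lambda* = (0.7612)
  f(x*)   = -0.5746

x* = (0.4627, -0.8209), lambda* = (0.7612)


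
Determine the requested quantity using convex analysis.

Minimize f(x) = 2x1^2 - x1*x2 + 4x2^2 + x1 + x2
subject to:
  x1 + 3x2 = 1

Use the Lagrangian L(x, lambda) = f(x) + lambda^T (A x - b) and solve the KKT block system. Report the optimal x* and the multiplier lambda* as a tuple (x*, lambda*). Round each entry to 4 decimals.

Form the Lagrangian:
  L(x, lambda) = (1/2) x^T Q x + c^T x + lambda^T (A x - b)
Stationarity (grad_x L = 0): Q x + c + A^T lambda = 0.
Primal feasibility: A x = b.

This gives the KKT block system:
  [ Q   A^T ] [ x     ]   [-c ]
  [ A    0  ] [ lambda ] = [ b ]

Solving the linear system:
  x*      = (0.1, 0.3)
  lambda* = (-1.1)
  f(x*)   = 0.75

x* = (0.1, 0.3), lambda* = (-1.1)


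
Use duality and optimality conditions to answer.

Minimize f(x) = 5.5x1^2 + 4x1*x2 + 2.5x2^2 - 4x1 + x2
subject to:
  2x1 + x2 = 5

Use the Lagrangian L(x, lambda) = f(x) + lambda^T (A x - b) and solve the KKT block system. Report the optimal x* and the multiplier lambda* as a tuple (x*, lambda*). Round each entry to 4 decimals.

Form the Lagrangian:
  L(x, lambda) = (1/2) x^T Q x + c^T x + lambda^T (A x - b)
Stationarity (grad_x L = 0): Q x + c + A^T lambda = 0.
Primal feasibility: A x = b.

This gives the KKT block system:
  [ Q   A^T ] [ x     ]   [-c ]
  [ A    0  ] [ lambda ] = [ b ]

Solving the linear system:
  x*      = (2.4, 0.2)
  lambda* = (-11.6)
  f(x*)   = 24.3

x* = (2.4, 0.2), lambda* = (-11.6)


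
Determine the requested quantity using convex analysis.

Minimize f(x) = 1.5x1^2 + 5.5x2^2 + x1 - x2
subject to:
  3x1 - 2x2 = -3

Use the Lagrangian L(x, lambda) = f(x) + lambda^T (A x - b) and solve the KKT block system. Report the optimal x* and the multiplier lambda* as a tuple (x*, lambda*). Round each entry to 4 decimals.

Form the Lagrangian:
  L(x, lambda) = (1/2) x^T Q x + c^T x + lambda^T (A x - b)
Stationarity (grad_x L = 0): Q x + c + A^T lambda = 0.
Primal feasibility: A x = b.

This gives the KKT block system:
  [ Q   A^T ] [ x     ]   [-c ]
  [ A    0  ] [ lambda ] = [ b ]

Solving the linear system:
  x*      = (-0.8739, 0.1892)
  lambda* = (0.5405)
  f(x*)   = 0.2793

x* = (-0.8739, 0.1892), lambda* = (0.5405)
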